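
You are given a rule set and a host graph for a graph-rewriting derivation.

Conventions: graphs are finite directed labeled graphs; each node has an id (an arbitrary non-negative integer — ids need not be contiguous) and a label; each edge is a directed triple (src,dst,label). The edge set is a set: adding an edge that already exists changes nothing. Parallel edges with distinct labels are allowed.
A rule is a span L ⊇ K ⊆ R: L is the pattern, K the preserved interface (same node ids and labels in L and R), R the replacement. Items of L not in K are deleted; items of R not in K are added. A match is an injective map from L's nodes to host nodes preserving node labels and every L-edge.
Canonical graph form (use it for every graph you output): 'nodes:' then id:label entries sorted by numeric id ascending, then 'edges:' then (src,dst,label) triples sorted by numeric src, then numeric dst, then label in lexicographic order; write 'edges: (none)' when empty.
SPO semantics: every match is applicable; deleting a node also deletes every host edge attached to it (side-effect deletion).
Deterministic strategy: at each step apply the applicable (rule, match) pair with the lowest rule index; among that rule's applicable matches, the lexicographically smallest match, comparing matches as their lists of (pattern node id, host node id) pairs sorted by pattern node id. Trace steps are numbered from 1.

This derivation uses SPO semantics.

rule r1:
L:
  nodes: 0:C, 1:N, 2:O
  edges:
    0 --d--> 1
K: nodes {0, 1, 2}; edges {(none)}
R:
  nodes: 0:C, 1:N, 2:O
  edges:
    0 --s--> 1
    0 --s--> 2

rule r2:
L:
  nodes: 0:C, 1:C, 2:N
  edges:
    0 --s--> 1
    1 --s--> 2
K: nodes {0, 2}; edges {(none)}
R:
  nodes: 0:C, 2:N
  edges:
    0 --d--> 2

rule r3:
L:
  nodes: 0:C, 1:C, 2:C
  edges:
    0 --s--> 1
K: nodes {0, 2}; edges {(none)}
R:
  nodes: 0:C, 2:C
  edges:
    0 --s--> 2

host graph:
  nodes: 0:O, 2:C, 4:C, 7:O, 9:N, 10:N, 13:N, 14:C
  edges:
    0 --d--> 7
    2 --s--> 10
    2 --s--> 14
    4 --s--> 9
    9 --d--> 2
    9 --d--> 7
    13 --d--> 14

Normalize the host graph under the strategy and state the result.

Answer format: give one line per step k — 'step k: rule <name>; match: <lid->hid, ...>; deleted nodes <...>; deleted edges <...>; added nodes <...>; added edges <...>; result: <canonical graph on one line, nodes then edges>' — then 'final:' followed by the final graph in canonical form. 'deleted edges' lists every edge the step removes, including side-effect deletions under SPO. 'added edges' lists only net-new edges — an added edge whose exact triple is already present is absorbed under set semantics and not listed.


step 1: rule r3; match: 0->2, 1->14, 2->4; deleted nodes 14; deleted edges (2,14,s); (13,14,d); added nodes (none); added edges (2,4,s); result: nodes: 0:O, 2:C, 4:C, 7:O, 9:N, 10:N, 13:N edges: (0,7,d); (2,4,s); (2,10,s); (4,9,s); (9,2,d); (9,7,d)
step 2: rule r2; match: 0->2, 1->4, 2->9; deleted nodes 4; deleted edges (2,4,s); (4,9,s); added nodes (none); added edges (2,9,d); result: nodes: 0:O, 2:C, 7:O, 9:N, 10:N, 13:N edges: (0,7,d); (2,9,d); (2,10,s); (9,2,d); (9,7,d)
step 3: rule r1; match: 0->2, 1->9, 2->0; deleted nodes (none); deleted edges (2,9,d); added nodes (none); added edges (2,0,s); (2,9,s); result: nodes: 0:O, 2:C, 7:O, 9:N, 10:N, 13:N edges: (0,7,d); (2,0,s); (2,9,s); (2,10,s); (9,2,d); (9,7,d)
final:
nodes: 0:O, 2:C, 7:O, 9:N, 10:N, 13:N
edges: (0,7,d); (2,0,s); (2,9,s); (2,10,s); (9,2,d); (9,7,d)


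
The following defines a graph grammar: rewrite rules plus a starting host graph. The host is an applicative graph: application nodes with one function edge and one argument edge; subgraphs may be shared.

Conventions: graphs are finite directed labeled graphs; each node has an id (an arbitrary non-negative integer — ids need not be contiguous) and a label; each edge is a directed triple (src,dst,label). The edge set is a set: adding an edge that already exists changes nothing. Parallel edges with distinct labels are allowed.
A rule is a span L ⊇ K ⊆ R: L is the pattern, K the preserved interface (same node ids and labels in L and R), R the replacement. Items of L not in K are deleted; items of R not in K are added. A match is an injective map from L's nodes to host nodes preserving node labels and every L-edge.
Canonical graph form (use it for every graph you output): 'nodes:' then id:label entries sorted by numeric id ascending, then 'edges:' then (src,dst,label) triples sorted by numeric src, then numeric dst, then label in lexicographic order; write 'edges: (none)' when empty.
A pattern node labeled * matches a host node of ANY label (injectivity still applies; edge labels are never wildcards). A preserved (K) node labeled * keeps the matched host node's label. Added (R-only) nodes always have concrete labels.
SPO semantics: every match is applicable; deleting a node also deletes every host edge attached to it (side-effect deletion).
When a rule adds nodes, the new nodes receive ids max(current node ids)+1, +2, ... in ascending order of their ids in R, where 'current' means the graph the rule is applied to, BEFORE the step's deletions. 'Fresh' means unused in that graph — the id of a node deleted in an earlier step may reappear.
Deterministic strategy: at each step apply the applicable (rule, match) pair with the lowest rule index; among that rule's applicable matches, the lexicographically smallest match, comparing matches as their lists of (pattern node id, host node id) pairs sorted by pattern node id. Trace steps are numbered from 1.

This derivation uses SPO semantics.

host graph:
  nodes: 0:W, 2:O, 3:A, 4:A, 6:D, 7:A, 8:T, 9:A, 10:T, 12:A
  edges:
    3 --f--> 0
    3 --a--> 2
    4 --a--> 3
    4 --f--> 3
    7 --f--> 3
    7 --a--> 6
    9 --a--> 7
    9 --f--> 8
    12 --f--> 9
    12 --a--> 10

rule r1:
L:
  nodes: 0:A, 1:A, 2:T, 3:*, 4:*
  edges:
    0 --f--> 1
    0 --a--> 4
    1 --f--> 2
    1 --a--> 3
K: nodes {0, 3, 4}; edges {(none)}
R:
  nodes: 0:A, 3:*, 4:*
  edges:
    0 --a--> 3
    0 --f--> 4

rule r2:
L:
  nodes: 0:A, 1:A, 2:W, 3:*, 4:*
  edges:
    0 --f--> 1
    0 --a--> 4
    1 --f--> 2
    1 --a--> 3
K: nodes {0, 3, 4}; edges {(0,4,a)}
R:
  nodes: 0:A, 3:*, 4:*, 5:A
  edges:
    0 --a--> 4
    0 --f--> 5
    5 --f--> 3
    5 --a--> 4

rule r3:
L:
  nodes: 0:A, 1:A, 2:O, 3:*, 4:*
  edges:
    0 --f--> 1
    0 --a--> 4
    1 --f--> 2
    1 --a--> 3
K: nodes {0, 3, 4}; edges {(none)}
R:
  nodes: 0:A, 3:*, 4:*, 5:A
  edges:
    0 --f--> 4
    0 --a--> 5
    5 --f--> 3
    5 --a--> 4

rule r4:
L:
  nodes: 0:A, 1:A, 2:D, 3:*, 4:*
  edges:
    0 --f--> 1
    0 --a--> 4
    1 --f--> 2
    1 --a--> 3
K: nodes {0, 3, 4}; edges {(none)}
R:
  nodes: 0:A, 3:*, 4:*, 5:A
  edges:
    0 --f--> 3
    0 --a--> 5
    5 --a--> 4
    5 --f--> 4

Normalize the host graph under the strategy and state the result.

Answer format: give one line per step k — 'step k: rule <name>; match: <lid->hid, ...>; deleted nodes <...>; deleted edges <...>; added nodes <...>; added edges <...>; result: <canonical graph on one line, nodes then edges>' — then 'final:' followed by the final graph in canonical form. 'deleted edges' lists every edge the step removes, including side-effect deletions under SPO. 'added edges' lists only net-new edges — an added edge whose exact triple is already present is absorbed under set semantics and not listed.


step 1: rule r1; match: 0->12, 1->9, 2->8, 3->7, 4->10; deleted nodes 8, 9; deleted edges (9,7,a); (9,8,f); (12,9,f); (12,10,a); added nodes (none); added edges (12,7,a); (12,10,f); result: nodes: 0:W, 2:O, 3:A, 4:A, 6:D, 7:A, 10:T, 12:A edges: (3,0,f); (3,2,a); (4,3,a); (4,3,f); (7,3,f); (7,6,a); (12,7,a); (12,10,f)
step 2: rule r2; match: 0->7, 1->3, 2->0, 3->2, 4->6; deleted nodes 0, 3; deleted edges (3,0,f); (3,2,a); (4,3,a); (4,3,f); (7,3,f); added nodes 13; added edges (7,13,f); (13,2,f); (13,6,a); result: nodes: 2:O, 4:A, 6:D, 7:A, 10:T, 12:A, 13:A edges: (7,6,a); (7,13,f); (12,7,a); (12,10,f); (13,2,f); (13,6,a)
final:
nodes: 2:O, 4:A, 6:D, 7:A, 10:T, 12:A, 13:A
edges: (7,6,a); (7,13,f); (12,7,a); (12,10,f); (13,2,f); (13,6,a)


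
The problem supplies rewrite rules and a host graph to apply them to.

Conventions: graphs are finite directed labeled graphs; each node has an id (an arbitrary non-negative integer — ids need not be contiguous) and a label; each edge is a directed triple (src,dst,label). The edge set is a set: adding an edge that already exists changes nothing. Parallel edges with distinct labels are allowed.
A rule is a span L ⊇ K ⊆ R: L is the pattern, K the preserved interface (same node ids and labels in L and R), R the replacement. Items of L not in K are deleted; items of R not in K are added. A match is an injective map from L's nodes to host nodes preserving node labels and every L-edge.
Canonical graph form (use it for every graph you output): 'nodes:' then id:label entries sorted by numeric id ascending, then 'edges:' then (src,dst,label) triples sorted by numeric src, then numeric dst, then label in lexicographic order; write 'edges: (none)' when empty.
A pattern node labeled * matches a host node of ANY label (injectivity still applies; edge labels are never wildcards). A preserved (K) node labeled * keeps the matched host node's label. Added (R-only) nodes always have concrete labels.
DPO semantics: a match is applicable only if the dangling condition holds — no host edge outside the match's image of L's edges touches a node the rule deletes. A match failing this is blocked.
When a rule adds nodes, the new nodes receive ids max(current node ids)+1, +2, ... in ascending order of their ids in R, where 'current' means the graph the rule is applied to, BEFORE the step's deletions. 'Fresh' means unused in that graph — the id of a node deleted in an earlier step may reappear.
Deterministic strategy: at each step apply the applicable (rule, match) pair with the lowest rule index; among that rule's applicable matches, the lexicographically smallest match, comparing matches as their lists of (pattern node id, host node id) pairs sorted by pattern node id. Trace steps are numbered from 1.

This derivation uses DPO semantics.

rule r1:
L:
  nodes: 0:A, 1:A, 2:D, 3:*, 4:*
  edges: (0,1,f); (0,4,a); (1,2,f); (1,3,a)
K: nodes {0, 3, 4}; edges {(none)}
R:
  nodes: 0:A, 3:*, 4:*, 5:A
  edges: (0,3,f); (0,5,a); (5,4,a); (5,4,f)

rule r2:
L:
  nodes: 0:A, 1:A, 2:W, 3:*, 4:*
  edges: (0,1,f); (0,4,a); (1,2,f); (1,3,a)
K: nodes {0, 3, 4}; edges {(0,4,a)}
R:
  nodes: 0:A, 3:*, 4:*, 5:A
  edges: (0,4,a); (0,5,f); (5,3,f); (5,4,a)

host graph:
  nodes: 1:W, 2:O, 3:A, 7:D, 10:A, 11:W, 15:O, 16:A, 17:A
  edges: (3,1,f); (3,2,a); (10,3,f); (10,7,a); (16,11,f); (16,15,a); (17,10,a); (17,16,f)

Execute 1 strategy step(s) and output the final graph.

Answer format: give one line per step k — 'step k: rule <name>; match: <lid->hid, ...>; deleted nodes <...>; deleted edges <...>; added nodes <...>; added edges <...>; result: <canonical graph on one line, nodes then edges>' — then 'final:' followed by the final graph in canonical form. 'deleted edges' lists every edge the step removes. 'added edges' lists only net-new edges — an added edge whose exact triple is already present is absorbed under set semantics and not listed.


step 1: rule r2; match: 0->10, 1->3, 2->1, 3->2, 4->7; deleted nodes 1, 3; deleted edges (3,1,f); (3,2,a); (10,3,f); added nodes 18; added edges (10,18,f); (18,2,f); (18,7,a); result: nodes: 2:O, 7:D, 10:A, 11:W, 15:O, 16:A, 17:A, 18:A edges: (10,7,a); (10,18,f); (16,11,f); (16,15,a); (17,10,a); (17,16,f); (18,2,f); (18,7,a)
final:
nodes: 2:O, 7:D, 10:A, 11:W, 15:O, 16:A, 17:A, 18:A
edges: (10,7,a); (10,18,f); (16,11,f); (16,15,a); (17,10,a); (17,16,f); (18,2,f); (18,7,a)


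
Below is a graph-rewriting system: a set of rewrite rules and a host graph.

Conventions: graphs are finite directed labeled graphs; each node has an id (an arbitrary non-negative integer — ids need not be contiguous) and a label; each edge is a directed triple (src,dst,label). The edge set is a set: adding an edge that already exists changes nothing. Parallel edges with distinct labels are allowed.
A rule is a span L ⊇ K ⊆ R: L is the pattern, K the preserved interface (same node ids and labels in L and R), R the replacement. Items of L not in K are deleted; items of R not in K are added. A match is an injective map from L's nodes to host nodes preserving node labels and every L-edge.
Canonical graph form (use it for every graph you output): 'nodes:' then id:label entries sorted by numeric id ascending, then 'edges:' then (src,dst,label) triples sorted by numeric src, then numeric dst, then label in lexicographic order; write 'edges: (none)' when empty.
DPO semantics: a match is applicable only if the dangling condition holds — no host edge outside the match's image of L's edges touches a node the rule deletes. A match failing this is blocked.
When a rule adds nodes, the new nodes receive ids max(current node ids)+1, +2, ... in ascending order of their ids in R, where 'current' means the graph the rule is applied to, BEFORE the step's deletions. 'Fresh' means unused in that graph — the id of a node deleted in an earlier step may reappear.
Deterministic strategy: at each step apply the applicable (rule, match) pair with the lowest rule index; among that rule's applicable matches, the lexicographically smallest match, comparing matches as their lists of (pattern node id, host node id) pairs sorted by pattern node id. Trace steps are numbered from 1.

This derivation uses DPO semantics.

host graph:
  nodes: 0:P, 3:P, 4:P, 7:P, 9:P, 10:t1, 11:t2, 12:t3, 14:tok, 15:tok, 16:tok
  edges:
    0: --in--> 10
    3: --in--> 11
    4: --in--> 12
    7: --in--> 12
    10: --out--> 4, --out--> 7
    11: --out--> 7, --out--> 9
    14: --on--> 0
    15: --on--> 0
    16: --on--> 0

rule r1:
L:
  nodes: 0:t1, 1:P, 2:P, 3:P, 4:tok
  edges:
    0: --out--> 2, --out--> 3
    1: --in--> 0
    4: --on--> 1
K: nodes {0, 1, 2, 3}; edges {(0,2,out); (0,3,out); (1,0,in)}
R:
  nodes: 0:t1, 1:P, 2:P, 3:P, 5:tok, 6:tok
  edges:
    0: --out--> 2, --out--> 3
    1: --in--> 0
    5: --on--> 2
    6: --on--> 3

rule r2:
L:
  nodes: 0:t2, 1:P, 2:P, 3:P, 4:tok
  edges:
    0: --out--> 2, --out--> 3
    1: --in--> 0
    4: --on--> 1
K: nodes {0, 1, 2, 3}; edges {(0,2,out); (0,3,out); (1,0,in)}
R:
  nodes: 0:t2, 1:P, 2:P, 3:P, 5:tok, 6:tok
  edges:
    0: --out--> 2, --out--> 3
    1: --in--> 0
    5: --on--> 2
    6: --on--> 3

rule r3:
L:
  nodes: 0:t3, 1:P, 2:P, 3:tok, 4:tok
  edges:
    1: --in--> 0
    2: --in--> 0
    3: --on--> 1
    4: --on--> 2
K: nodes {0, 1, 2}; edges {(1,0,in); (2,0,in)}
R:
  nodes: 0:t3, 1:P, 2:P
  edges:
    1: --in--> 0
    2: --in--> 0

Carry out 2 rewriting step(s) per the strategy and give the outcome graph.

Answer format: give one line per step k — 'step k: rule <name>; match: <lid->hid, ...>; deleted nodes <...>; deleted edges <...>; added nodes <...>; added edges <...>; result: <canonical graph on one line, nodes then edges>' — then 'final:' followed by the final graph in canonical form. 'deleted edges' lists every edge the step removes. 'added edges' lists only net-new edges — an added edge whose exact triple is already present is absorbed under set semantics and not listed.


step 1: rule r1; match: 0->10, 1->0, 2->4, 3->7, 4->14; deleted nodes 14; deleted edges (14,0,on); added nodes 17, 18; added edges (17,4,on); (18,7,on); result: nodes: 0:P, 3:P, 4:P, 7:P, 9:P, 10:t1, 11:t2, 12:t3, 15:tok, 16:tok, 17:tok, 18:tok edges: (0,10,in); (3,11,in); (4,12,in); (7,12,in); (10,4,out); (10,7,out); (11,7,out); (11,9,out); (15,0,on); (16,0,on); (17,4,on); (18,7,on)
step 2: rule r1; match: 0->10, 1->0, 2->4, 3->7, 4->15; deleted nodes 15; deleted edges (15,0,on); added nodes 19, 20; added edges (19,4,on); (20,7,on); result: nodes: 0:P, 3:P, 4:P, 7:P, 9:P, 10:t1, 11:t2, 12:t3, 16:tok, 17:tok, 18:tok, 19:tok, 20:tok edges: (0,10,in); (3,11,in); (4,12,in); (7,12,in); (10,4,out); (10,7,out); (11,7,out); (11,9,out); (16,0,on); (17,4,on); (18,7,on); (19,4,on); (20,7,on)
final:
nodes: 0:P, 3:P, 4:P, 7:P, 9:P, 10:t1, 11:t2, 12:t3, 16:tok, 17:tok, 18:tok, 19:tok, 20:tok
edges: (0,10,in); (3,11,in); (4,12,in); (7,12,in); (10,4,out); (10,7,out); (11,7,out); (11,9,out); (16,0,on); (17,4,on); (18,7,on); (19,4,on); (20,7,on)


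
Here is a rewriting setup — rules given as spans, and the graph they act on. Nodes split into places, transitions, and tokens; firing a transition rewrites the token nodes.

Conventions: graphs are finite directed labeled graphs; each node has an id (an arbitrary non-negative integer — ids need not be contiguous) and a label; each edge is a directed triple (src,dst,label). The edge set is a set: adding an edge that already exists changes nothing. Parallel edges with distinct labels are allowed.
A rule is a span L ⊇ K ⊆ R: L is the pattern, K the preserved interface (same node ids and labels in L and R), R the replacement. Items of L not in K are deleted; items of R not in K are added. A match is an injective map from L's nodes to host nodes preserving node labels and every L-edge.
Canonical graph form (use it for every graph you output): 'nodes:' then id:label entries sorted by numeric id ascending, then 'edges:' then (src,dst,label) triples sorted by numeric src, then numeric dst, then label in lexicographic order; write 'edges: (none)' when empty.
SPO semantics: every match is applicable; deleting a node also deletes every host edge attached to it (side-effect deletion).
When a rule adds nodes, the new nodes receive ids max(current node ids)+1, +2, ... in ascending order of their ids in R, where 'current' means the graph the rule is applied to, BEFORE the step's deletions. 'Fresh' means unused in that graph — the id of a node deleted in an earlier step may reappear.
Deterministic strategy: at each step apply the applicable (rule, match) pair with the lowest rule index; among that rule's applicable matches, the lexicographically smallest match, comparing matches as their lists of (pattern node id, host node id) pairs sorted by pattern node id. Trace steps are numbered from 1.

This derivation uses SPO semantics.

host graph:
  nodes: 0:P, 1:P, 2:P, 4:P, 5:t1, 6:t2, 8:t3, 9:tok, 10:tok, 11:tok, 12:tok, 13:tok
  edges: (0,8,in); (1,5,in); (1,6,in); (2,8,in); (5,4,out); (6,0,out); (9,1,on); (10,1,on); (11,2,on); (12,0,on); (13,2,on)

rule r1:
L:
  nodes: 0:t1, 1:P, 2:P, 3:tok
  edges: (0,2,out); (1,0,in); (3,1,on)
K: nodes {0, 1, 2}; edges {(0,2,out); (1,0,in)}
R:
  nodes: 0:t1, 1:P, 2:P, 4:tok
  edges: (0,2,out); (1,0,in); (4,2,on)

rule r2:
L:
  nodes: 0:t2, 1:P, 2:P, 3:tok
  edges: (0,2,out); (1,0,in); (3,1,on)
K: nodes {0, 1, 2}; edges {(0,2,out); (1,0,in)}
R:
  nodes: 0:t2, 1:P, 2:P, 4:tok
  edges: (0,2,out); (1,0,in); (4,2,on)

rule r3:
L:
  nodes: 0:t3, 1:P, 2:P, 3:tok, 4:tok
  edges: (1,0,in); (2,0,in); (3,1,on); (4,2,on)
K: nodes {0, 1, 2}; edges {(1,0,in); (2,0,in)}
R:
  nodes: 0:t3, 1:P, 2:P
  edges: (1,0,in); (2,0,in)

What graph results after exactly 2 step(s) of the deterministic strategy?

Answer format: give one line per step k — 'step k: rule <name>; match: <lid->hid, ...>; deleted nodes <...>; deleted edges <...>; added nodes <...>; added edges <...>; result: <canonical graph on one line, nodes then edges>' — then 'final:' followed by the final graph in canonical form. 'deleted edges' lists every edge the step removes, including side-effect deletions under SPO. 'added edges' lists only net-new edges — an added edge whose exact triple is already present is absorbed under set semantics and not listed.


step 1: rule r1; match: 0->5, 1->1, 2->4, 3->9; deleted nodes 9; deleted edges (9,1,on); added nodes 14; added edges (14,4,on); result: nodes: 0:P, 1:P, 2:P, 4:P, 5:t1, 6:t2, 8:t3, 10:tok, 11:tok, 12:tok, 13:tok, 14:tok edges: (0,8,in); (1,5,in); (1,6,in); (2,8,in); (5,4,out); (6,0,out); (10,1,on); (11,2,on); (12,0,on); (13,2,on); (14,4,on)
step 2: rule r1; match: 0->5, 1->1, 2->4, 3->10; deleted nodes 10; deleted edges (10,1,on); added nodes 15; added edges (15,4,on); result: nodes: 0:P, 1:P, 2:P, 4:P, 5:t1, 6:t2, 8:t3, 11:tok, 12:tok, 13:tok, 14:tok, 15:tok edges: (0,8,in); (1,5,in); (1,6,in); (2,8,in); (5,4,out); (6,0,out); (11,2,on); (12,0,on); (13,2,on); (14,4,on); (15,4,on)
final:
nodes: 0:P, 1:P, 2:P, 4:P, 5:t1, 6:t2, 8:t3, 11:tok, 12:tok, 13:tok, 14:tok, 15:tok
edges: (0,8,in); (1,5,in); (1,6,in); (2,8,in); (5,4,out); (6,0,out); (11,2,on); (12,0,on); (13,2,on); (14,4,on); (15,4,on)


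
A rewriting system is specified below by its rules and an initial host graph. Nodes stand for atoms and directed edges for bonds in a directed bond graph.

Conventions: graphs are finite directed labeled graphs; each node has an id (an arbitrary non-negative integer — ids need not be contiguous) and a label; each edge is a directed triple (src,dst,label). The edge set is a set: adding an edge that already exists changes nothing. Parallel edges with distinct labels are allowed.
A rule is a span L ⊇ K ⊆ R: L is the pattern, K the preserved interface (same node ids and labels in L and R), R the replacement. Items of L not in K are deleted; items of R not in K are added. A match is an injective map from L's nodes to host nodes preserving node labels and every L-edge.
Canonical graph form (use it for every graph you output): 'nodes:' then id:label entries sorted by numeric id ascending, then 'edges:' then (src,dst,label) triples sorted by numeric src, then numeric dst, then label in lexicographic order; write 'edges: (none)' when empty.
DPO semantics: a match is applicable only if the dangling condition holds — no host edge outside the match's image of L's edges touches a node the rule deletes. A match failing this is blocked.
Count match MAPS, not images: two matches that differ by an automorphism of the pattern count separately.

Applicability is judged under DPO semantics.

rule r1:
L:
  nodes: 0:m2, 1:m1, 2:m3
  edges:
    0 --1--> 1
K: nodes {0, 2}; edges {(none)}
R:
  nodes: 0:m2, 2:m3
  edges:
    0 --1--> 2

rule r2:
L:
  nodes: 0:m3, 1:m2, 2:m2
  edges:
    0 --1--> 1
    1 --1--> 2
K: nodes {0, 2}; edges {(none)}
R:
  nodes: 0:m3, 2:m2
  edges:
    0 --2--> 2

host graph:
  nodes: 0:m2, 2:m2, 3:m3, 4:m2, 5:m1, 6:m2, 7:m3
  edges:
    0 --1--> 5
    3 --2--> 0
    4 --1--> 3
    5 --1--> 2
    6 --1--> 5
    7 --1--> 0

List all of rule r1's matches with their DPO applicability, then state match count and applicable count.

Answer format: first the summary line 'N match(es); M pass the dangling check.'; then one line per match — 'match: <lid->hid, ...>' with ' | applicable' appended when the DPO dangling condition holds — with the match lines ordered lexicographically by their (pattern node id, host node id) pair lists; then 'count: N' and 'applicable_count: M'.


4 match(es); 0 pass the dangling check.
match: 0->0, 1->5, 2->3
match: 0->0, 1->5, 2->7
match: 0->6, 1->5, 2->3
match: 0->6, 1->5, 2->7
count: 4
applicable_count: 0


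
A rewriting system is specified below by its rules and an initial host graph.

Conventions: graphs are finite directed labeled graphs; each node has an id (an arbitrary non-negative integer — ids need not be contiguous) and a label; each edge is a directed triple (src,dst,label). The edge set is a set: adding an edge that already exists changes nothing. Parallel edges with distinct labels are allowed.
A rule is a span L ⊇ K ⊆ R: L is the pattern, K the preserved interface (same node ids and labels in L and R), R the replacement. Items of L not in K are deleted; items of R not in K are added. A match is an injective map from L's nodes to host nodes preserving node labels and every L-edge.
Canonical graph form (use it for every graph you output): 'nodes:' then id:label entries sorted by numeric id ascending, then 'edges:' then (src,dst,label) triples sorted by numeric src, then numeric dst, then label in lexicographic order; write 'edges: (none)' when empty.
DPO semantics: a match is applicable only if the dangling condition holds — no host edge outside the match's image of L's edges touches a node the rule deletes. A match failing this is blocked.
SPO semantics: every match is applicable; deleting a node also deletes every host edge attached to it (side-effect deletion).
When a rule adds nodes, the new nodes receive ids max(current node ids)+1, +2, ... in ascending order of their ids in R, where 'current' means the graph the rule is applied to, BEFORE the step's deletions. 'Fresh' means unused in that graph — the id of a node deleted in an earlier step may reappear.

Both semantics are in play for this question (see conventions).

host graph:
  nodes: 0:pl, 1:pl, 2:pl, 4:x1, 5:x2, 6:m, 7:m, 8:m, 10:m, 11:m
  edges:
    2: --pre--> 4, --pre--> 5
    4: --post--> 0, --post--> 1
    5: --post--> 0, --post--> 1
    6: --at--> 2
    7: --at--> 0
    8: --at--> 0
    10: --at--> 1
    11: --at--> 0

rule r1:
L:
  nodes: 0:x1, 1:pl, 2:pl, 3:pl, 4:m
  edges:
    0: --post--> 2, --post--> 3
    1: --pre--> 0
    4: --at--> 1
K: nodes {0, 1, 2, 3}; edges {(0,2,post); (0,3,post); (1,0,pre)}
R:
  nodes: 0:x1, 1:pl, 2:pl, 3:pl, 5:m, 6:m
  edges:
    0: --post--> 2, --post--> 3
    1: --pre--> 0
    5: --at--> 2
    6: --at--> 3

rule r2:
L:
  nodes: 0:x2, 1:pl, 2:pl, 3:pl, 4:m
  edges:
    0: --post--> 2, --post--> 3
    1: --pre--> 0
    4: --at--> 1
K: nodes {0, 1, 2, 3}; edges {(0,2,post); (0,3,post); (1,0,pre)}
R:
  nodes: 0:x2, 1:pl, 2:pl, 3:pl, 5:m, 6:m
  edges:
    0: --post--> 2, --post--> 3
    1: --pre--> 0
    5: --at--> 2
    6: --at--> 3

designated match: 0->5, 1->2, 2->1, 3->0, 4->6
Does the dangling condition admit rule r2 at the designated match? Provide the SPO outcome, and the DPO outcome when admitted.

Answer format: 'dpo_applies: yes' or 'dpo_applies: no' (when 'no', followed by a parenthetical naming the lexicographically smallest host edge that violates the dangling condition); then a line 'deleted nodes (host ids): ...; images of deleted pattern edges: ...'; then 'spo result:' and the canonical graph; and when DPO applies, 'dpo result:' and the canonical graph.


dpo_applies: yes
deleted nodes (host ids): 6; images of deleted pattern edges: (6,2,at)
spo result:
nodes: 0:pl, 1:pl, 2:pl, 4:x1, 5:x2, 7:m, 8:m, 10:m, 11:m, 12:m, 13:m
edges: (2,4,pre); (2,5,pre); (4,0,post); (4,1,post); (5,0,post); (5,1,post); (7,0,at); (8,0,at); (10,1,at); (11,0,at); (12,1,at); (13,0,at)
dpo result:
nodes: 0:pl, 1:pl, 2:pl, 4:x1, 5:x2, 7:m, 8:m, 10:m, 11:m, 12:m, 13:m
edges: (2,4,pre); (2,5,pre); (4,0,post); (4,1,post); (5,0,post); (5,1,post); (7,0,at); (8,0,at); (10,1,at); (11,0,at); (12,1,at); (13,0,at)


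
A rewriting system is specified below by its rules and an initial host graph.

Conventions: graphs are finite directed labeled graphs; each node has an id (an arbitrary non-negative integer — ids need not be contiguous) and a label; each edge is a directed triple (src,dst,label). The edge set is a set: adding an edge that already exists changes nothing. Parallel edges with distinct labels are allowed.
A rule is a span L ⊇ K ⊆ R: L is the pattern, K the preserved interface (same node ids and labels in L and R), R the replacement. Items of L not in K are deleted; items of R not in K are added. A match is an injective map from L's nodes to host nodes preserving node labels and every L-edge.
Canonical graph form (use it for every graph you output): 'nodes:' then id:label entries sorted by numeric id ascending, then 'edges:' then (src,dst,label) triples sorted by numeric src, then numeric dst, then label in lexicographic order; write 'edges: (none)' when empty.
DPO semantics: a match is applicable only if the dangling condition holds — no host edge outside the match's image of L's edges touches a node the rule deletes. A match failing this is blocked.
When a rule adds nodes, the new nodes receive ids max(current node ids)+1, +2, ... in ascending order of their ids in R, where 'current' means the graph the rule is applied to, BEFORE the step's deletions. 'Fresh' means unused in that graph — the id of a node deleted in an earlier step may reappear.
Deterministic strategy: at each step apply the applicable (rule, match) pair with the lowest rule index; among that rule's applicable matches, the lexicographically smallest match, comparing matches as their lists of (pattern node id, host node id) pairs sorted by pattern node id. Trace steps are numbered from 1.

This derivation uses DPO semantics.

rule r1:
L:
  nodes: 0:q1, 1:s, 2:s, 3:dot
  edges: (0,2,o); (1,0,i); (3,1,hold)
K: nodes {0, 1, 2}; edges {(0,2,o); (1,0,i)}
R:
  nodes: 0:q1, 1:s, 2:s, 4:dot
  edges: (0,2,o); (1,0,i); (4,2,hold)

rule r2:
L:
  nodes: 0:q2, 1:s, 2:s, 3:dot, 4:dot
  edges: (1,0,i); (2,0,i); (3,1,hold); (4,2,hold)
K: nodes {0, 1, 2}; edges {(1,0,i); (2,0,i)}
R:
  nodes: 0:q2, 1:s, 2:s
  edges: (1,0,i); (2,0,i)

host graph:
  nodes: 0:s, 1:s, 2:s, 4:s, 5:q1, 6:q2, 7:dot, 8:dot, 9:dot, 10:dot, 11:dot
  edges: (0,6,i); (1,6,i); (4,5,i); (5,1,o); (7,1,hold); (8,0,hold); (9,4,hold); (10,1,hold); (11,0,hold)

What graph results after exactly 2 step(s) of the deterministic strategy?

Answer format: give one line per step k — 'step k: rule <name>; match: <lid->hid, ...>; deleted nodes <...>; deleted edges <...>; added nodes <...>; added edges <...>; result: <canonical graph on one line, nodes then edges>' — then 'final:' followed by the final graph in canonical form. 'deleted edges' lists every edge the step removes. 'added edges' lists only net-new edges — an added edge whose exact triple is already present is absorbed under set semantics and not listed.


step 1: rule r1; match: 0->5, 1->4, 2->1, 3->9; deleted nodes 9; deleted edges (9,4,hold); added nodes 12; added edges (12,1,hold); result: nodes: 0:s, 1:s, 2:s, 4:s, 5:q1, 6:q2, 7:dot, 8:dot, 10:dot, 11:dot, 12:dot edges: (0,6,i); (1,6,i); (4,5,i); (5,1,o); (7,1,hold); (8,0,hold); (10,1,hold); (11,0,hold); (12,1,hold)
step 2: rule r2; match: 0->6, 1->0, 2->1, 3->8, 4->7; deleted nodes 7, 8; deleted edges (7,1,hold); (8,0,hold); added nodes (none); added edges (none); result: nodes: 0:s, 1:s, 2:s, 4:s, 5:q1, 6:q2, 10:dot, 11:dot, 12:dot edges: (0,6,i); (1,6,i); (4,5,i); (5,1,o); (10,1,hold); (11,0,hold); (12,1,hold)
final:
nodes: 0:s, 1:s, 2:s, 4:s, 5:q1, 6:q2, 10:dot, 11:dot, 12:dot
edges: (0,6,i); (1,6,i); (4,5,i); (5,1,o); (10,1,hold); (11,0,hold); (12,1,hold)


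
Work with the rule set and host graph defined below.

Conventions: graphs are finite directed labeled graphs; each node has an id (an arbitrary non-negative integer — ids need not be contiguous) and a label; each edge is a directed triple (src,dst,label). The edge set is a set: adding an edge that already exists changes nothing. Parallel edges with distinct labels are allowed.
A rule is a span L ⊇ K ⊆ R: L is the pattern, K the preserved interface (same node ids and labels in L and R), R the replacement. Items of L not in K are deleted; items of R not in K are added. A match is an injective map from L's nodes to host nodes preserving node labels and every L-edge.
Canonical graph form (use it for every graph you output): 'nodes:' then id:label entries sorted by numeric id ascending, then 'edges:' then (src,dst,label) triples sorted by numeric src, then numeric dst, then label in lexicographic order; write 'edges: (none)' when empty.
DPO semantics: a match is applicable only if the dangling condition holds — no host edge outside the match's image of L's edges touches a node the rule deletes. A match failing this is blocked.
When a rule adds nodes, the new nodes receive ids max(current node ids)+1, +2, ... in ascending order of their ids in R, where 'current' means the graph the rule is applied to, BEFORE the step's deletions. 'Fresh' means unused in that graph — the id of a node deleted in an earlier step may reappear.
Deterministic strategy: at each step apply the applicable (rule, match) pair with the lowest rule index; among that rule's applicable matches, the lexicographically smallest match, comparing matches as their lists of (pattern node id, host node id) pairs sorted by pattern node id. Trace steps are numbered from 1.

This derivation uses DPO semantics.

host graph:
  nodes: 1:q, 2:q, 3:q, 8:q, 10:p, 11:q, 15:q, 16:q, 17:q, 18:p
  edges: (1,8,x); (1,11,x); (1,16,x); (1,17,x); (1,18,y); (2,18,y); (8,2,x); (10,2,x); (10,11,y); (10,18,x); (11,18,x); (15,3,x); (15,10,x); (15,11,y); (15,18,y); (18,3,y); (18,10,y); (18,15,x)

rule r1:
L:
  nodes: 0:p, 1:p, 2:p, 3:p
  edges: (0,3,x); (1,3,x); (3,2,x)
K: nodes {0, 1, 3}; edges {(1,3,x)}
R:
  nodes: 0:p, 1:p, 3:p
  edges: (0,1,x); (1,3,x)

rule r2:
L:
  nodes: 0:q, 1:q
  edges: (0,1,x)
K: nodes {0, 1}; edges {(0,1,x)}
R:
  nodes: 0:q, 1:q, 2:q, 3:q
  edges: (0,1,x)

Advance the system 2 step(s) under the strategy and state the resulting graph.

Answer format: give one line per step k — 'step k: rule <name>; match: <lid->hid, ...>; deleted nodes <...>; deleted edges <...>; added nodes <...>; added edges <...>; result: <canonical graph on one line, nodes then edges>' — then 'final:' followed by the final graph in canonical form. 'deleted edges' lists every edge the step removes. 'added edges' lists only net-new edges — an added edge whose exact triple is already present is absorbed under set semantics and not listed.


step 1: rule r2; match: 0->1, 1->8; deleted nodes (none); deleted edges (none); added nodes 19, 20; added edges (none); result: nodes: 1:q, 2:q, 3:q, 8:q, 10:p, 11:q, 15:q, 16:q, 17:q, 18:p, 19:q, 20:q edges: (1,8,x); (1,11,x); (1,16,x); (1,17,x); (1,18,y); (2,18,y); (8,2,x); (10,2,x); (10,11,y); (10,18,x); (11,18,x); (15,3,x); (15,10,x); (15,11,y); (15,18,y); (18,3,y); (18,10,y); (18,15,x)
step 2: rule r2; match: 0->1, 1->8; deleted nodes (none); deleted edges (none); added nodes 21, 22; added edges (none); result: nodes: 1:q, 2:q, 3:q, 8:q, 10:p, 11:q, 15:q, 16:q, 17:q, 18:p, 19:q, 20:q, 21:q, 22:q edges: (1,8,x); (1,11,x); (1,16,x); (1,17,x); (1,18,y); (2,18,y); (8,2,x); (10,2,x); (10,11,y); (10,18,x); (11,18,x); (15,3,x); (15,10,x); (15,11,y); (15,18,y); (18,3,y); (18,10,y); (18,15,x)
final:
nodes: 1:q, 2:q, 3:q, 8:q, 10:p, 11:q, 15:q, 16:q, 17:q, 18:p, 19:q, 20:q, 21:q, 22:q
edges: (1,8,x); (1,11,x); (1,16,x); (1,17,x); (1,18,y); (2,18,y); (8,2,x); (10,2,x); (10,11,y); (10,18,x); (11,18,x); (15,3,x); (15,10,x); (15,11,y); (15,18,y); (18,3,y); (18,10,y); (18,15,x)


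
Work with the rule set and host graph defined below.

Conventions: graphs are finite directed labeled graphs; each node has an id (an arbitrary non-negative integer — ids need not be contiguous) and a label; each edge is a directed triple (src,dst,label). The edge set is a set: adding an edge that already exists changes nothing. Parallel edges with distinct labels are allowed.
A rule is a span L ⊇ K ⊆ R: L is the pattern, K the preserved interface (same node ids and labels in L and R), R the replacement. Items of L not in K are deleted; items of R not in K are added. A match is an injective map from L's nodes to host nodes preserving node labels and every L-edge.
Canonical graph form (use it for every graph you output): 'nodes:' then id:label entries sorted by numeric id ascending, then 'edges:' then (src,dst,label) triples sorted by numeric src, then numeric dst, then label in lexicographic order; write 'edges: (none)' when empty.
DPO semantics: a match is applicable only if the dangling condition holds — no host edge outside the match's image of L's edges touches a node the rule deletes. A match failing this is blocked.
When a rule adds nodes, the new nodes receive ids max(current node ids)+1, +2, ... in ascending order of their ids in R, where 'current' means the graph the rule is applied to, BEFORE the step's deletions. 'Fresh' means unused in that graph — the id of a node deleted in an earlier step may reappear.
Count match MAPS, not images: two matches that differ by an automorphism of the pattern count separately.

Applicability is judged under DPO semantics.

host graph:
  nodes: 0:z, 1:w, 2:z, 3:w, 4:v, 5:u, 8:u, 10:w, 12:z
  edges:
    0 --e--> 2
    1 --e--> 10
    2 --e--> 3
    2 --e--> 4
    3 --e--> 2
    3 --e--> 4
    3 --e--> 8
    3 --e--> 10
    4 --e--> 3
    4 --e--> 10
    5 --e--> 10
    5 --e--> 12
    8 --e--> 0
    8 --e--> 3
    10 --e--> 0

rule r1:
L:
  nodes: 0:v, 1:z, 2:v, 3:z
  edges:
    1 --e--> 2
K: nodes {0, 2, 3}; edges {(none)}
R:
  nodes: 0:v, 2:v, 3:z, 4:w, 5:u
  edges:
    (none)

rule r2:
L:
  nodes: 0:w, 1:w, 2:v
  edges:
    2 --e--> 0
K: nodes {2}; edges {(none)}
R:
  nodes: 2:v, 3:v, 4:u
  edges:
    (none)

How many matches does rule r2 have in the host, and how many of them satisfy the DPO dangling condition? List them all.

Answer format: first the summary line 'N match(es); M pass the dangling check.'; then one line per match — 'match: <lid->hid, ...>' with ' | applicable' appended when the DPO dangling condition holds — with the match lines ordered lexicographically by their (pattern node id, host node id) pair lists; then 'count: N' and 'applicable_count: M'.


4 match(es); 0 pass the dangling check.
match: 0->3, 1->1, 2->4
match: 0->3, 1->10, 2->4
match: 0->10, 1->1, 2->4
match: 0->10, 1->3, 2->4
count: 4
applicable_count: 0


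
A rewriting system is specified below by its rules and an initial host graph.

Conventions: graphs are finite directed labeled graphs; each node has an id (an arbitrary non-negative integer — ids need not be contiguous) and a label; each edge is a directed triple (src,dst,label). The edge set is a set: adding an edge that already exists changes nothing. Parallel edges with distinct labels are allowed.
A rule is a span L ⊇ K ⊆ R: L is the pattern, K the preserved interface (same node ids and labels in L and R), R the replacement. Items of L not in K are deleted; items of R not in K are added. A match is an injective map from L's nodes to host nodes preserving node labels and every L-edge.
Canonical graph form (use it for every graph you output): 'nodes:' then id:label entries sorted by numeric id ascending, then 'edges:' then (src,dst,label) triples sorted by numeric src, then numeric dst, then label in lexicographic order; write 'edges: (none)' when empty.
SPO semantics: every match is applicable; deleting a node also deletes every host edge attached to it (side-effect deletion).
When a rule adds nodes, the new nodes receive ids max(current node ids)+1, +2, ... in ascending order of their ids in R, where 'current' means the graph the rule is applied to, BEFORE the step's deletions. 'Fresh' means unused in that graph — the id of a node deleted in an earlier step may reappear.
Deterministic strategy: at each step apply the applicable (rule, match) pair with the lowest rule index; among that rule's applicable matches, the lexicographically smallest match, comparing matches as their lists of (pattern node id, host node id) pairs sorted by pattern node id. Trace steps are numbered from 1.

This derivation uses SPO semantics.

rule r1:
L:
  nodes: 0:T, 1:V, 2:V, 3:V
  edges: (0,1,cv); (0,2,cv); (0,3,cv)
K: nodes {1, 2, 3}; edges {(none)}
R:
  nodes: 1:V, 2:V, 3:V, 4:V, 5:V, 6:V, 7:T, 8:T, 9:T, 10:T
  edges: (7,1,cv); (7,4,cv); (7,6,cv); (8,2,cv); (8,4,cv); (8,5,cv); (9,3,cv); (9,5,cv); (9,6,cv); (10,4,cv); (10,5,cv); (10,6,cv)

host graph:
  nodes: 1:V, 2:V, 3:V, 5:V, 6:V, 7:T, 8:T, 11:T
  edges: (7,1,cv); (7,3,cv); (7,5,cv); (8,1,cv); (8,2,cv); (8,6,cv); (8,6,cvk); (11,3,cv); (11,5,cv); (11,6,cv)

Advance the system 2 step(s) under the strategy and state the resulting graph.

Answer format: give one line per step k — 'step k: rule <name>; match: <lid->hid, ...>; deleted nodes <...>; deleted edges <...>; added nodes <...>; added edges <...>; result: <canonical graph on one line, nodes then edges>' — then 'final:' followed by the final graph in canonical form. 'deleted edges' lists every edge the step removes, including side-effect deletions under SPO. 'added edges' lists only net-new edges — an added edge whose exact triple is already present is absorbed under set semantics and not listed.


step 1: rule r1; match: 0->7, 1->1, 2->3, 3->5; deleted nodes 7; deleted edges (7,1,cv); (7,3,cv); (7,5,cv); added nodes 12, 13, 14, 15, 16, 17, 18; added edges (15,1,cv); (15,12,cv); (15,14,cv); (16,3,cv); (16,12,cv); (16,13,cv); (17,5,cv); (17,13,cv); (17,14,cv); (18,12,cv); (18,13,cv); (18,14,cv); result: nodes: 1:V, 2:V, 3:V, 5:V, 6:V, 8:T, 11:T, 12:V, 13:V, 14:V, 15:T, 16:T, 17:T, 18:T edges: (8,1,cv); (8,2,cv); (8,6,cv); (8,6,cvk); (11,3,cv); (11,5,cv); (11,6,cv); (15,1,cv); (15,12,cv); (15,14,cv); (16,3,cv); (16,12,cv); (16,13,cv); (17,5,cv); (17,13,cv); (17,14,cv); (18,12,cv); (18,13,cv); (18,14,cv)
step 2: rule r1; match: 0->8, 1->1, 2->2, 3->6; deleted nodes 8; deleted edges (8,1,cv); (8,2,cv); (8,6,cv); (8,6,cvk); added nodes 19, 20, 21, 22, 23, 24, 25; added edges (22,1,cv); (22,19,cv); (22,21,cv); (23,2,cv); (23,19,cv); (23,20,cv); (24,6,cv); (24,20,cv); (24,21,cv); (25,19,cv); (25,20,cv); (25,21,cv); result: nodes: 1:V, 2:V, 3:V, 5:V, 6:V, 11:T, 12:V, 13:V, 14:V, 15:T, 16:T, 17:T, 18:T, 19:V, 20:V, 21:V, 22:T, 23:T, 24:T, 25:T edges: (11,3,cv); (11,5,cv); (11,6,cv); (15,1,cv); (15,12,cv); (15,14,cv); (16,3,cv); (16,12,cv); (16,13,cv); (17,5,cv); (17,13,cv); (17,14,cv); (18,12,cv); (18,13,cv); (18,14,cv); (22,1,cv); (22,19,cv); (22,21,cv); (23,2,cv); (23,19,cv); (23,20,cv); (24,6,cv); (24,20,cv); (24,21,cv); (25,19,cv); (25,20,cv); (25,21,cv)
final:
nodes: 1:V, 2:V, 3:V, 5:V, 6:V, 11:T, 12:V, 13:V, 14:V, 15:T, 16:T, 17:T, 18:T, 19:V, 20:V, 21:V, 22:T, 23:T, 24:T, 25:T
edges: (11,3,cv); (11,5,cv); (11,6,cv); (15,1,cv); (15,12,cv); (15,14,cv); (16,3,cv); (16,12,cv); (16,13,cv); (17,5,cv); (17,13,cv); (17,14,cv); (18,12,cv); (18,13,cv); (18,14,cv); (22,1,cv); (22,19,cv); (22,21,cv); (23,2,cv); (23,19,cv); (23,20,cv); (24,6,cv); (24,20,cv); (24,21,cv); (25,19,cv); (25,20,cv); (25,21,cv)
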